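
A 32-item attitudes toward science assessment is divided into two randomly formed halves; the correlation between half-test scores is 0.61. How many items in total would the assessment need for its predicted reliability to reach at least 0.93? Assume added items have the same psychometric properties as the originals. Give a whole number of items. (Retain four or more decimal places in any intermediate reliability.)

r_full = 2(0.61)/(1 + 0.61) = 0.7578
n = r_tgt(1 − r_full) / [r_full(1 − r_tgt)] = 0.93 × 0.2422 / (0.7578 × 0.07) ≈ 4.2462
Items = 4.2462 × 32 ≈ 135.88 → 136

136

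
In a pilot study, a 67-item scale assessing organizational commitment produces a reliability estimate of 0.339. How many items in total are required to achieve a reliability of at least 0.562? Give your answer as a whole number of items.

168

Spearman-Brown solved for the length factor n:
n = r_target (1 − r_old) / [ r_old (1 − r_target) ]
n = 0.562 × (1 − 0.339) / [ 0.339 × (1 − 0.562) ]
n = 0.371482 / 0.148482 ≈ 2.5019
2.5019 × 67 = 167.63 → 168 items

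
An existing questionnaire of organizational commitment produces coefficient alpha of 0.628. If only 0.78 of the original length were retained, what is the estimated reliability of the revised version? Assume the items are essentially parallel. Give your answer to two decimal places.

r_new = 0.78·0.628 / [1 + (0.78 − 1)·0.628]
r_new = 0.4898 / 0.8618 ≈ 0.5683

0.57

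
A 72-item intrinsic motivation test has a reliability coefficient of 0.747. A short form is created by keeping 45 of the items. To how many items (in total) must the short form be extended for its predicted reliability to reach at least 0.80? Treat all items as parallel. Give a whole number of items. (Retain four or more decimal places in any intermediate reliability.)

98

First, r for the 45-item form: n = 45/72 = 0.6250, so r_45 = 0.6250·0.747/(1 + (0.6250 − 1)·0.747) = 0.6486
Then solve for n' with r_old = 0.6486, r_target = 0.80: n' = 0.80(1 − 0.6486)/[0.6486(1 − 0.80)] = 2.1671
Total items = 2.1671 × 45 = 97.52, rounded up to 98.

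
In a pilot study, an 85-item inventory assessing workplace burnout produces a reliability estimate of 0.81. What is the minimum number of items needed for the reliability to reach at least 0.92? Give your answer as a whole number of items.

n = [0.92 × 0.19] / [0.81 × 0.08]
  = 0.1748 / 0.0648 = 2.6975
2.6975 × 85 = 229.29 → 230 items

230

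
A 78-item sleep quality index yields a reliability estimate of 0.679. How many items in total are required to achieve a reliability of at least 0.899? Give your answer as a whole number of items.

329

Invert Spearman-Brown to solve for n:
n = r_target (1 − r_old) / [ r_old (1 − r_target) ]
n = 0.899(1 − 0.679) / [0.679(1 − 0.899)]
n = 0.288579 / 0.068579 ≈ 4.2080
So the test needs 4.2080 × 78 ≈ 328.22 items; rounding up, 329.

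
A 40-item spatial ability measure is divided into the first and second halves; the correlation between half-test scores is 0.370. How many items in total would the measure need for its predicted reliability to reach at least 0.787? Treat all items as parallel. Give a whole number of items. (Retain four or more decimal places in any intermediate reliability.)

126

Corrected full-test reliability: r_full = 2 × 0.370 / (1 + 0.370) ≈ 0.5401
Solve Spearman-Brown for n: n = 0.787(1 − 0.5401) / [0.5401(1 − 0.787)] = 3.1462
Required items = 3.1462 × 40 = 125.85, so 126 items.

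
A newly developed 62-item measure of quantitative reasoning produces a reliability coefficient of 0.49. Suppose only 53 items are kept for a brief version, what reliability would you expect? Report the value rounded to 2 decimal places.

n = 53/62 = 0.8548
Spearman-Brown: r_new = n·r / (1 + (n − 1)·r)
r_new = 0.8548·0.49 / [1 + (0.8548 − 1)·0.49]
     = 0.4189 / 0.9289 = 0.4510

0.45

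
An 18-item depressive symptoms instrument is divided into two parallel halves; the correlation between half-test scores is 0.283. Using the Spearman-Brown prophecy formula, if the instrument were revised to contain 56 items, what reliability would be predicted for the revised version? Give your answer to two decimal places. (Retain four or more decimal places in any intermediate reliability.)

First correct the split-half correlation to full-test reliability: r_full = 2 × 0.283 / (1 + 0.283) ≈ 0.4412
Then adjust to 56 items: n = 56/18 = 3.1111
r_new = n·r_full / (1 + (n − 1)·r_full) = 1.3726 / 1.9314 ≈ 0.7107

0.71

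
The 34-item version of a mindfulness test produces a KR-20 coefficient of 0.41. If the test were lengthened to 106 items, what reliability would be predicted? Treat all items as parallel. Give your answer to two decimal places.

The new length is 106/34 = 3.1176 times the old.
Apply the Spearman-Brown prophecy formula, r' = nr / [1 + (n − 1)r]:
r_new = (3.1176 × 0.41) / (1 + (3.1176 − 1) × 0.41)
r_new = 1.2782 / 1.8682 ≈ 0.6842

0.68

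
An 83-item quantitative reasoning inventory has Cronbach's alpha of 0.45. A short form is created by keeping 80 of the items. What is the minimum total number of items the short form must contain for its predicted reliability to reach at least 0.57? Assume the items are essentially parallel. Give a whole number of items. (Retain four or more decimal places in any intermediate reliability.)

First, r for the 80-item form: n = 80/83 = 0.9639, so r_80 = 0.9639·0.45/(1 + (0.9639 − 1)·0.45) = 0.4409
Then solve for n' with r_old = 0.4409, r_target = 0.57: n' = 0.57(1 − 0.4409)/[0.4409(1 − 0.57)] = 1.6810
Total items = 1.6810 × 80 = 134.48, rounded up to 135.

135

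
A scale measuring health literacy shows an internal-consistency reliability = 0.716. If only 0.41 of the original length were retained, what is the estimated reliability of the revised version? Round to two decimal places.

By Spearman-Brown, r_new = n r / (1 + (n − 1) r).
r_new = (0.41 × 0.716) / (1 + (0.41 − 1) × 0.716)
r_new = 0.2936 / 0.5776 ≈ 0.5083

0.51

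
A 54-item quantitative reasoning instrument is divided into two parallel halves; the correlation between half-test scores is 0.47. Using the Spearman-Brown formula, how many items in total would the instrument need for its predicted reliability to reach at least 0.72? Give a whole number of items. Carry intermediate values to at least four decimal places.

r_full = 2(0.47)/(1 + 0.47) = 0.6395
n = r_tgt(1 − r_full) / [r_full(1 − r_tgt)] = 0.72 × 0.3605 / (0.6395 × 0.28) ≈ 1.4496
Items = 1.4496 × 54 ≈ 78.28 → 79

79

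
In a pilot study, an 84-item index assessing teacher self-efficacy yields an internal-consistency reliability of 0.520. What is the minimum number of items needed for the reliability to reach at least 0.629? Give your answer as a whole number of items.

n = [0.629 × 0.480] / [0.520 × 0.371]
n = 0.301920 / 0.192920 ≈ 1.5650
1.5650 × 84 = 131.46 → 132 items

132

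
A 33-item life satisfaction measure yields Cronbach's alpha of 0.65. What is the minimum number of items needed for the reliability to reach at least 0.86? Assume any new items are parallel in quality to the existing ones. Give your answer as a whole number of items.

110

Invert Spearman-Brown to solve for n:
n = r_target (1 − r_old) / [ r_old (1 − r_target) ]
n = 0.86 × (1 − 0.65) / [ 0.65 × (1 − 0.86) ]
  = 0.3010 / 0.0910 = 3.3077
Items needed = n × 33 = 3.3077 × 33 ≈ 109.15 → round up to 110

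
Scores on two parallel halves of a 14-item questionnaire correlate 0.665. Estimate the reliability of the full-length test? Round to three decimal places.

Each half is half the length of the full test, so the full test is n = 2 times a half.
r_full = 2r_hh / (1 + r_hh) = 2 × 0.665 / (1 + 0.665)
r_full = 1.3300 / 1.6650 ≈ 0.7988

0.799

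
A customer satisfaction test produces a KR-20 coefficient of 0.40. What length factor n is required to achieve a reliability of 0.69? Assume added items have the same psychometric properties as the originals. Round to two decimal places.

Rearranging the Spearman-Brown formula for n,
n = r*(1 − r) / [ r (1 − r*) ]
n = 0.69(1 − 0.40) / [0.40(1 − 0.69)]
  = 0.4140 / 0.1240 = 3.3387

3.34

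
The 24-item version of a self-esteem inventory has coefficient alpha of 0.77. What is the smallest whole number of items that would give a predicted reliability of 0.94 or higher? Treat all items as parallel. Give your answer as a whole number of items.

113

Rearranging the Spearman-Brown formula for n,
n = r_target (1 − r_old) / [ r_old (1 − r_target) ]
n = 0.94(1 − 0.77) / [0.77(1 − 0.94)]
  = 0.2162 / 0.0462 = 4.6797
So the test needs 4.6797 × 24 ≈ 112.31 items; rounding up, 113.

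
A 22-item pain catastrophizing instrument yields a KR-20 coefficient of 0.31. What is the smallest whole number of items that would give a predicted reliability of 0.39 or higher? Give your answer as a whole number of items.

n = 0.39 × (1 − 0.31) / [ 0.31 × (1 − 0.39) ]
n = 0.2691 / 0.1891 ≈ 1.4231
Items needed = n × 22 = 1.4231 × 22 ≈ 31.31 → round up to 32

32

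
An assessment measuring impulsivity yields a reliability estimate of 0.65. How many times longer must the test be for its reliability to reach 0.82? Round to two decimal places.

2.45

n = 0.82 × (1 − 0.65) / [ 0.65 × (1 − 0.82) ]
  = 0.2870 / 0.1170 = 2.4530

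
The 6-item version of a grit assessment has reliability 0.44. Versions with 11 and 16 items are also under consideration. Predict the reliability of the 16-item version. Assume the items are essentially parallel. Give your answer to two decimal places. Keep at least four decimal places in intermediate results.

The 11-item form is not needed; work directly from the 6-item form with n = 16/6 = 2.6667.
r_{16} = n·r / (1 + (n − 1)·r) = 1.1733 / 1.7333 ≈ 0.6769

0.68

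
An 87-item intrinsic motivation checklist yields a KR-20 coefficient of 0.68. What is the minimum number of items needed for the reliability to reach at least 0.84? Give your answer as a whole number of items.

Invert Spearman-Brown to solve for n:
n = r*(1 − r) / [ r (1 − r*) ]
n = 0.84(1 − 0.68) / [0.68(1 − 0.84)]
  = 0.2688 / 0.1088 = 2.4706
Items needed = n × 87 = 2.4706 × 87 ≈ 214.94 → round up to 215

215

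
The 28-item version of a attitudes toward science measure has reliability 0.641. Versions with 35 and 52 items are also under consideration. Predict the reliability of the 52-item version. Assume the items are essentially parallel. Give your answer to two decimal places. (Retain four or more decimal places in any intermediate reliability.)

The 35-item form is not needed; work directly from the 28-item form with n = 52/28 = 1.8571.
r_{52} = n·r / (1 + (n − 1)·r) = 1.1904 / 1.5494 ≈ 0.7683

0.77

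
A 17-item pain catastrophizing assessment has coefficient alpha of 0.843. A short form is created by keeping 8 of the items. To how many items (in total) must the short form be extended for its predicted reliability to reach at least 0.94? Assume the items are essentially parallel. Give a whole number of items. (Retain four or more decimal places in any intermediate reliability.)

First, r for the 8-item form: n = 8/17 = 0.4706, so r_8 = 0.4706·0.843/(1 + (0.4706 − 1)·0.843) = 0.7165
Length factor from the short form to reach 0.94: n' = 0.94(1 − 0.7165) / [0.7165(1 − 0.94)] ≈ 6.1989
Total items = 6.1989 × 8 = 49.59, rounded up to 50.

50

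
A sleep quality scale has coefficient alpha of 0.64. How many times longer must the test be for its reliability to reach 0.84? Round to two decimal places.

Spearman-Brown solved for the length factor n:
n = r_target (1 − r_old) / [ r_old (1 − r_target) ]
n = [0.84 × 0.36] / [0.64 × 0.16]
n = 0.3024 / 0.1024 ≈ 2.9531

2.95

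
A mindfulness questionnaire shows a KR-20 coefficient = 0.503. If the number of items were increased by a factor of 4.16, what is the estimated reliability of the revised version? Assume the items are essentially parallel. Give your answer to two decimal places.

By Spearman-Brown, r_new = n r / (1 + (n − 1) r).
r_new = (4.16 × 0.503) / (1 + (4.16 − 1) × 0.503)
     = 2.0925 / 2.5895 = 0.8081

0.81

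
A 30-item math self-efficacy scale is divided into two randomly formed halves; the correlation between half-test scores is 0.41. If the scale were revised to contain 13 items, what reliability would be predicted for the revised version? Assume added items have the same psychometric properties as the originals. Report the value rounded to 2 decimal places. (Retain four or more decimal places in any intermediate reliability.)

Spearman-Brown correction (n = 2): r_full = 2·0.41/(1 + 0.41) = 0.5816
Then adjust to 13 items: n = 13/30 = 0.4333
r_new = n·r_full / (1 + (n − 1)·r_full) = 0.2520 / 0.6704 ≈ 0.3759

0.38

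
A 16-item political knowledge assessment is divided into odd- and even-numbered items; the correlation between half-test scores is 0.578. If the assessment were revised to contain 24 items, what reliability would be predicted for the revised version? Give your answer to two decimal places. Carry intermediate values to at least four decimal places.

0.80

First correct the split-half correlation to full-test reliability: r_full = 2 × 0.578 / (1 + 0.578) ≈ 0.7326
Length factor from 16 to 24 items: n = 24/16 = 1.5000
r_new = n·r_full / (1 + (n − 1)·r_full) = 1.0989 / 1.3663 ≈ 0.8043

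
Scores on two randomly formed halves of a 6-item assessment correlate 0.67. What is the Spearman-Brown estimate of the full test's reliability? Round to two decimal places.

The full test is twice the length of either half (n = 2).
r_full = 2(0.67) / (1 + 0.67)
r_full = 1.3400 / 1.6700 ≈ 0.8024

0.80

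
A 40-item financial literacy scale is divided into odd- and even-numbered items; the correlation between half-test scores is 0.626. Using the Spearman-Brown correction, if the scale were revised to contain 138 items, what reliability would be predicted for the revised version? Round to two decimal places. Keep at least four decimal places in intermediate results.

Full-test reliability from the split-half r: r_full = 2(0.626)/(1 + 0.626) = 0.7700
Length factor from 40 to 138 items: n = 138/40 = 3.4500
r_new = n·r_full / (1 + (n − 1)·r_full) = 2.6565 / 2.8865 ≈ 0.9203

0.92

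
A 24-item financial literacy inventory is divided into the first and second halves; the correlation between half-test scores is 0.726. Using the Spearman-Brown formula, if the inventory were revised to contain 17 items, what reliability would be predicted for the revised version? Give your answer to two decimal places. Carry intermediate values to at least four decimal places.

First correct the split-half correlation to full-test reliability: r_full = 2 × 0.726 / (1 + 0.726) ≈ 0.8413
Then adjust to 17 items: n = 17/24 = 0.7083
r_new = n·r_full / (1 + (n − 1)·r_full) = 0.5959 / 0.7546 ≈ 0.7897

0.79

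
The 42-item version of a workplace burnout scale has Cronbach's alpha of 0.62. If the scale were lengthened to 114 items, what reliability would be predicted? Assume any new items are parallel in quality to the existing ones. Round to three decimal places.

Length ratio n = 114/42 = 2.7143
r_new = 2.7143·0.62 / [1 + (2.7143 − 1)·0.62]
     = 1.6829 / 2.0629 = 0.8158

0.816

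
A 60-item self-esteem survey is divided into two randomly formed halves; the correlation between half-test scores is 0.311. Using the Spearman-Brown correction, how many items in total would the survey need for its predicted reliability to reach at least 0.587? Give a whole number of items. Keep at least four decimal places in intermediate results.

Corrected full-test reliability: r_full = 2 × 0.311 / (1 + 0.311) ≈ 0.4744
n = r_tgt(1 − r_full) / [r_full(1 − r_tgt)] = 0.587 × 0.5256 / (0.4744 × 0.413) ≈ 1.5747
Items = 1.5747 × 60 ≈ 94.48 → 95

95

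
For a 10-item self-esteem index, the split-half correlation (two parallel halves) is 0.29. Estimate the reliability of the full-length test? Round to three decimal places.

Apply the Spearman-Brown correction with n = 2:
r_full = 2(0.29) / (1 + 0.29)
       = 0.5800 / 1.2900 = 0.4496

0.450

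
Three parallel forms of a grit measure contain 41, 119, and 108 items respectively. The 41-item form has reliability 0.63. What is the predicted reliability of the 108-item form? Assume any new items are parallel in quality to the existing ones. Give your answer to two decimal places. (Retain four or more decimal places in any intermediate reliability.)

0.82

The 119-item form is not needed; work directly from the 41-item form with n = 108/41 = 2.6341.
r_{108} = n·r / (1 + (n − 1)·r) = 1.6595 / 2.0295 ≈ 0.8177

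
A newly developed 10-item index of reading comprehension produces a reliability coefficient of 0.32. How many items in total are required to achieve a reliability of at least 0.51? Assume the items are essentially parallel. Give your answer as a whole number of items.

23

Rearranging the Spearman-Brown formula for n,
n = r_target (1 − r_old) / [ r_old (1 − r_target) ]
n = [0.51 × 0.68] / [0.32 × 0.49]
  = 0.3468 / 0.1568 = 2.2117
2.2117 × 10 = 22.12 → 23 items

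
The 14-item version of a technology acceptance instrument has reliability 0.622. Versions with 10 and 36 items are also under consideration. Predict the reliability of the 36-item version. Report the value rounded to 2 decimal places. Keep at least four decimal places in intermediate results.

0.81

The 10-item form is not needed; work directly from the 14-item form with n = 36/14 = 2.5714.
r_{36} = n·r / (1 + (n − 1)·r) = 1.5994 / 1.9774 ≈ 0.8088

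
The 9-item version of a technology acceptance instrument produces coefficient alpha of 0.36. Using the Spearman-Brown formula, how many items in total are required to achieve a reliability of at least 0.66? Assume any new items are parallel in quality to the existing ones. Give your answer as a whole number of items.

n = 0.66(1 − 0.36) / [0.36(1 − 0.66)]
n = 0.4224 / 0.1224 ≈ 3.4510
So the test needs 3.4510 × 9 ≈ 31.06 items; rounding up, 32.

32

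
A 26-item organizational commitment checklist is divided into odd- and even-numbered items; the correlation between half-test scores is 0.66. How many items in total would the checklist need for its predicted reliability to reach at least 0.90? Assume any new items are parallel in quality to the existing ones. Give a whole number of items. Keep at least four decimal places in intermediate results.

Corrected full-test reliability: r_full = 2 × 0.66 / (1 + 0.66) ≈ 0.7952
n = r_tgt(1 − r_full) / [r_full(1 − r_tgt)] = 0.90 × 0.2048 / (0.7952 × 0.10) ≈ 2.3179
Items = 2.3179 × 26 ≈ 60.27 → 61

61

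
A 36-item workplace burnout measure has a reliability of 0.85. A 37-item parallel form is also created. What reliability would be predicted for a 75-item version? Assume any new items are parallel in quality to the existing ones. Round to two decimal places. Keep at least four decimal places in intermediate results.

0.92

The 37-item form is not needed; work directly from the 36-item form with n = 75/36 = 2.0833.
r_{75} = n·r / (1 + (n − 1)·r) = 1.7708 / 1.9208 ≈ 0.9219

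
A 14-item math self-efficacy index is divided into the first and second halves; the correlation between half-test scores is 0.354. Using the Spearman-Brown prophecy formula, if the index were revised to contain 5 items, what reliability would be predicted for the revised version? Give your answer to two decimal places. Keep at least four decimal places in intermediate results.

0.28

Spearman-Brown correction (n = 2): r_full = 2·0.354/(1 + 0.354) = 0.5229
Then adjust to 5 items: n = 5/14 = 0.3571
r_new = n·r_full / (1 + (n − 1)·r_full) = 0.1867 / 0.6638 ≈ 0.2813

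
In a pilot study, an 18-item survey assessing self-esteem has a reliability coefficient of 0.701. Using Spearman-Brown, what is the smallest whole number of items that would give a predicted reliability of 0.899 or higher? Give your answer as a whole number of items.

69

n = 0.899 × (1 − 0.701) / [ 0.701 × (1 − 0.899) ]
n = 0.268801 / 0.070801 ≈ 3.7966
So the test needs 3.7966 × 18 ≈ 68.34 items; rounding up, 69.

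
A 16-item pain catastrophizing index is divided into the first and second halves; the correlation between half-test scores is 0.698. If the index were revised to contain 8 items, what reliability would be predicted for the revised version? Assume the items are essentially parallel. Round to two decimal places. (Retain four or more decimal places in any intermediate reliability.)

0.70

First correct the split-half correlation to full-test reliability: r_full = 2 × 0.698 / (1 + 0.698) ≈ 0.8221
Length factor from 16 to 8 items: n = 8/16 = 0.5000
r_new = n·r_full / (1 + (n − 1)·r_full) = 0.4111 / 0.5889 ≈ 0.6981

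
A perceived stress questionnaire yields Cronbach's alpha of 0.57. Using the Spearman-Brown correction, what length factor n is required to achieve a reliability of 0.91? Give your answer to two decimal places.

7.63

n = 0.91 × (1 − 0.57) / [ 0.57 × (1 − 0.91) ]
  = 0.3913 / 0.0513 = 7.6277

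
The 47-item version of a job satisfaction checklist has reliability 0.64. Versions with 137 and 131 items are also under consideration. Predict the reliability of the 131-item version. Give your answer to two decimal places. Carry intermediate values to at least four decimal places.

Only the ratio of lengths matters: n = 131/47 = 2.7872
r_{131} = n·r / (1 + (n − 1)·r) = 1.7838 / 2.1438 ≈ 0.8321

0.83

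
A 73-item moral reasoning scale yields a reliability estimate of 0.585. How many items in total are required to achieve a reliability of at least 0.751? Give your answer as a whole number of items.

157

Rearranging the Spearman-Brown formula for n,
n = r_target (1 − r_old) / [ r_old (1 − r_target) ]
n = [0.751 × 0.415] / [0.585 × 0.249]
  = 0.311665 / 0.145665 = 2.1396
2.1396 × 73 = 156.19 → 157 items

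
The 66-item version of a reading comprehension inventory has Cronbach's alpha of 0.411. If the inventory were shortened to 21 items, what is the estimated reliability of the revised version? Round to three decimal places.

The new length is 21/66 = 0.3182 times the old.
Spearman-Brown: r_new = n·r / (1 + (n − 1)·r)
r_new = 0.3182·0.411 / [1 + (0.3182 − 1)·0.411]
     = 0.1308 / 0.7198 = 0.1817

0.182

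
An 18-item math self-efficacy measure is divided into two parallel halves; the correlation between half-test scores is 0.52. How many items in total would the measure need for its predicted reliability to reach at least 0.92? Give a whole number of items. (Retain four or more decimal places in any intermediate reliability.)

Corrected full-test reliability: r_full = 2 × 0.52 / (1 + 0.52) ≈ 0.6842
Solve Spearman-Brown for n: n = 0.92(1 − 0.6842) / [0.6842(1 − 0.92)] = 5.3080
Items = 5.3080 × 18 ≈ 95.54 → 96

96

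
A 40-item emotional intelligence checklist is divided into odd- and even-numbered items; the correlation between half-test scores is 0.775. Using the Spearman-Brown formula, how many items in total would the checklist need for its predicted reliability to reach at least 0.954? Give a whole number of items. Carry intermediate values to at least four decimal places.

121

Corrected full-test reliability: r_full = 2 × 0.775 / (1 + 0.775) ≈ 0.8732
Solve Spearman-Brown for n: n = 0.954(1 − 0.8732) / [0.8732(1 − 0.954)] = 3.0116
Items = 3.0116 × 40 ≈ 120.46 → 121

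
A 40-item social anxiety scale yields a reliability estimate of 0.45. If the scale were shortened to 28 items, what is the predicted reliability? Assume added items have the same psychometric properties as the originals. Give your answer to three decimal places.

0.364

n = 28/40 = 0.7
Spearman-Brown: r_new = n·r / (1 + (n − 1)·r)
r_new = 0.7·0.45 / [1 + (0.7 − 1)·0.45]
r_new = 0.3150 / 0.8650 ≈ 0.3642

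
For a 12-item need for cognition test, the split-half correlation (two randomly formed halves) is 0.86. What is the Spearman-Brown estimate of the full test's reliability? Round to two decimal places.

Apply the Spearman-Brown correction with n = 2:
r_full = 2(0.86) / (1 + 0.86)
r_full = 1.7200 / 1.8600 ≈ 0.9247

0.92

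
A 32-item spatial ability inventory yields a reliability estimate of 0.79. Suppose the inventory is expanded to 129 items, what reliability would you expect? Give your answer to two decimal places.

The new length is 129/32 = 4.0312 times the old.
Apply the Spearman-Brown prophecy formula, r' = nr / [1 + (n − 1)r]:
r_new = (4.0312 × 0.79) / (1 + (4.0312 − 1) × 0.79)
     = 3.1846 / 3.3946 = 0.9381

0.94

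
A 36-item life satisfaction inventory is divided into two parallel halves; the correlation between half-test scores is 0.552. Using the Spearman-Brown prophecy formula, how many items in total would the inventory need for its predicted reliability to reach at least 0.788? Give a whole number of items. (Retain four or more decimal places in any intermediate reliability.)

Corrected full-test reliability: r_full = 2 × 0.552 / (1 + 0.552) ≈ 0.7113
Solve Spearman-Brown for n: n = 0.788(1 − 0.7113) / [0.7113(1 − 0.788)] = 1.5086
Items = 1.5086 × 36 ≈ 54.31 → 55

55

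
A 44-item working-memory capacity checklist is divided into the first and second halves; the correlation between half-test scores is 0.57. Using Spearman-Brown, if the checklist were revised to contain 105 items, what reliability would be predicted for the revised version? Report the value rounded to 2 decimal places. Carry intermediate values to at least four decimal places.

Spearman-Brown correction (n = 2): r_full = 2·0.57/(1 + 0.57) = 0.7261
Length factor from 44 to 105 items: n = 105/44 = 2.3864
r_new = n·r_full / (1 + (n − 1)·r_full) = 1.7328 / 2.0067 ≈ 0.8635

0.86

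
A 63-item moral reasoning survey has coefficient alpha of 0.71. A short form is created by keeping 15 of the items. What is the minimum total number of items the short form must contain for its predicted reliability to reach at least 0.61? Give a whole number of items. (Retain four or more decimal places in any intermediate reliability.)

41

First, r for the 15-item form: n = 15/63 = 0.2381, so r_15 = 0.2381·0.71/(1 + (0.2381 − 1)·0.71) = 0.3683
Length factor from the short form to reach 0.61: n' = 0.61(1 − 0.3683) / [0.3683(1 − 0.61)] ≈ 2.6827
Items = 2.6827 × 15 ≈ 40.24 → 41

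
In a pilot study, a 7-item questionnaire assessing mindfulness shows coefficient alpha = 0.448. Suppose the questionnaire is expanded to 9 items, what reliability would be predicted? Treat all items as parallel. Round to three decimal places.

0.511

The new length is 9/7 = 1.2857 times the old.
r_new = 1.2857·0.448 / [1 + (1.2857 − 1)·0.448]
     = 0.5760 / 1.1280 = 0.5106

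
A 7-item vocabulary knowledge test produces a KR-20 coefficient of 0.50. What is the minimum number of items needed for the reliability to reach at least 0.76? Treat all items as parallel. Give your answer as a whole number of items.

Invert Spearman-Brown to solve for n:
n = r_target (1 − r_old) / [ r_old (1 − r_target) ]
n = 0.76 × (1 − 0.50) / [ 0.50 × (1 − 0.76) ]
n = 0.3800 / 0.1200 ≈ 3.1667
Items needed = n × 7 = 3.1667 × 7 ≈ 22.17 → round up to 23

23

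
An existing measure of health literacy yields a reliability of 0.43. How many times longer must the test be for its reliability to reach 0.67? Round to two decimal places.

2.69

Rearranging the Spearman-Brown formula for n,
n = r_target (1 − r_old) / [ r_old (1 − r_target) ]
n = 0.67 × (1 − 0.43) / [ 0.43 × (1 − 0.67) ]
  = 0.3819 / 0.1419 = 2.6913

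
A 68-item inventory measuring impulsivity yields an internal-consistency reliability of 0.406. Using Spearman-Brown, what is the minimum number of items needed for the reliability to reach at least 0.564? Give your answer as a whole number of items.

129

n = [0.564 × 0.594] / [0.406 × 0.436]
n = 0.335016 / 0.177016 ≈ 1.8926
Items needed = n × 68 = 1.8926 × 68 ≈ 128.70 → round up to 129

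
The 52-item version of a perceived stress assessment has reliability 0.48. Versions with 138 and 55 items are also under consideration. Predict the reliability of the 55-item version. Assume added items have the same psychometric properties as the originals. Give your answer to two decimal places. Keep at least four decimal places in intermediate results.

The 138-item form is not needed; work directly from the 52-item form with n = 55/52 = 1.0577.
r_{55} = n·r / (1 + (n − 1)·r) = 0.5077 / 1.0277 ≈ 0.4940

0.49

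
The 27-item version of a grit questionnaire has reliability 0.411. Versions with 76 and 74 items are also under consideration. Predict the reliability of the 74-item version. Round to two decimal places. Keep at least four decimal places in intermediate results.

Only the ratio of lengths matters: n = 74/27 = 2.7407
r_{74} = n·r / (1 + (n − 1)·r) = 1.1264 / 1.7154 ≈ 0.6566

0.66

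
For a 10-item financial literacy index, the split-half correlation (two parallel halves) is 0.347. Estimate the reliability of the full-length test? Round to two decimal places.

r_full = 2(0.347) / (1 + 0.347)
       = 0.6940 / 1.3470 = 0.5152

0.52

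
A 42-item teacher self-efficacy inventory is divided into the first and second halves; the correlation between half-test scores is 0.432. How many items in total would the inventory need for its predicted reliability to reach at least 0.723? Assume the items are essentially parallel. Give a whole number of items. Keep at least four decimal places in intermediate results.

73

r_full = 2(0.432)/(1 + 0.432) = 0.6034
n = r_tgt(1 − r_full) / [r_full(1 − r_tgt)] = 0.723 × 0.3966 / (0.6034 × 0.277) ≈ 1.7156
Items = 1.7156 × 42 ≈ 72.06 → 73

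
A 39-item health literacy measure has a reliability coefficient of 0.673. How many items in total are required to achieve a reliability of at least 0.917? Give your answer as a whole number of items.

Invert Spearman-Brown to solve for n:
n = r*(1 − r) / [ r (1 − r*) ]
n = [0.917 × 0.327] / [0.673 × 0.083]
  = 0.299859 / 0.055859 = 5.3681
So the test needs 5.3681 × 39 ≈ 209.36 items; rounding up, 210.

210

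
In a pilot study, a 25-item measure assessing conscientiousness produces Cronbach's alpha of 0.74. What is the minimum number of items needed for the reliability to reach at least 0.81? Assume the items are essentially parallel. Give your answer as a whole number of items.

Spearman-Brown solved for the length factor n:
n = r*(1 − r) / [ r (1 − r*) ]
n = [0.81 × 0.26] / [0.74 × 0.19]
  = 0.2106 / 0.1406 = 1.4979
So the test needs 1.4979 × 25 ≈ 37.45 items; rounding up, 38.

38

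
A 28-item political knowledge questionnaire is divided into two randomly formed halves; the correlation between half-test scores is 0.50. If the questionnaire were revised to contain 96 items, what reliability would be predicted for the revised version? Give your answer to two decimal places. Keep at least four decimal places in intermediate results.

Full-test reliability from the split-half r: r_full = 2(0.50)/(1 + 0.50) = 0.6667
Length factor from 28 to 96 items: n = 96/28 = 3.4286
r_new = n·r_full / (1 + (n − 1)·r_full) = 2.2858 / 2.6191 ≈ 0.8727

0.87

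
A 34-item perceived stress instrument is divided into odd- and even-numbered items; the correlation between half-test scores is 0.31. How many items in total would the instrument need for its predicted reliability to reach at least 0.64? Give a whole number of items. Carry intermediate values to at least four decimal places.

68

r_full = 2(0.31)/(1 + 0.31) = 0.4733
Solve Spearman-Brown for n: n = 0.64(1 − 0.4733) / [0.4733(1 − 0.64)] = 1.9784
Required items = 1.9784 × 34 = 67.27, so 68 items.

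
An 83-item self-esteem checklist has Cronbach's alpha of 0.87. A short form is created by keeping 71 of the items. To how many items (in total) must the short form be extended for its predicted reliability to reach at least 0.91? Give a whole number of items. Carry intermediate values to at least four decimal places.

Short-form reliability: n = 71/83 = 0.8554; r_71 = n·r/(1+(n−1)r) ≈ 0.8513
Length factor from the short form to reach 0.91: n' = 0.91(1 − 0.8513) / [0.8513(1 − 0.91)] ≈ 1.7661
Total items = 1.7661 × 71 = 125.39, rounded up to 126.

126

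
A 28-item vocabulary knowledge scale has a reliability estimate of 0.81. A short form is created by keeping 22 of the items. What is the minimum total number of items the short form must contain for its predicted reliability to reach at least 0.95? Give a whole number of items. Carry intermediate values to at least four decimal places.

Short-form reliability: n = 22/28 = 0.7857; r_22 = n·r/(1+(n−1)r) ≈ 0.7701
Then solve for n' with r_old = 0.7701, r_target = 0.95: n' = 0.95(1 − 0.7701)/[0.7701(1 − 0.95)] = 5.6721
Items = 5.6721 × 22 ≈ 124.79 → 125

125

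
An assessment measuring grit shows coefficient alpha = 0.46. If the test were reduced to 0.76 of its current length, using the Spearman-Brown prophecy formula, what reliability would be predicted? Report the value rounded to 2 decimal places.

0.39

r_new = 0.76·0.46 / [1 + (0.76 − 1)·0.46]
     = 0.3496 / 0.8896 = 0.3930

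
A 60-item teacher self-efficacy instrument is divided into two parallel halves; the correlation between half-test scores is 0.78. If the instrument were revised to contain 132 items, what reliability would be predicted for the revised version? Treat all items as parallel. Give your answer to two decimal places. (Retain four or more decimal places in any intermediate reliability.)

0.94

Spearman-Brown correction (n = 2): r_full = 2·0.78/(1 + 0.78) = 0.8764
Then adjust to 132 items: n = 132/60 = 2.2000
r_new = n·r_full / (1 + (n − 1)·r_full) = 1.9281 / 2.0517 ≈ 0.9398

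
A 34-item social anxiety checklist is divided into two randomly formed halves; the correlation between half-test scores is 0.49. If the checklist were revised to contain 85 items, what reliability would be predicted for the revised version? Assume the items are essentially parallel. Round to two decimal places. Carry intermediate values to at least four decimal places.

0.83

Spearman-Brown correction (n = 2): r_full = 2·0.49/(1 + 0.49) = 0.6577
Length factor from 34 to 85 items: n = 85/34 = 2.5000
r_new = n·r_full / (1 + (n − 1)·r_full) = 1.6442 / 1.9865 ≈ 0.8277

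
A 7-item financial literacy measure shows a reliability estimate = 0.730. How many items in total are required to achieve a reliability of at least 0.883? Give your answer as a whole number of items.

n = 0.883 × (1 − 0.730) / [ 0.730 × (1 − 0.883) ]
  = 0.238410 / 0.085410 = 2.7914
2.7914 × 7 = 19.54 → 20 items

20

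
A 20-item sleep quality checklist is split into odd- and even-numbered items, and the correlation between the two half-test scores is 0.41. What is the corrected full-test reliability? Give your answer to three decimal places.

Apply the Spearman-Brown correction with n = 2:
r_full = 2r_hh / (1 + r_hh) = 2 × 0.41 / (1 + 0.41)
r_full = 0.8200 / 1.4100 ≈ 0.5816

0.582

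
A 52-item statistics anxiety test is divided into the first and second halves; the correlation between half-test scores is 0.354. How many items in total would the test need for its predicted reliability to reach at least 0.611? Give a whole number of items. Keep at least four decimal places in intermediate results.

Corrected full-test reliability: r_full = 2 × 0.354 / (1 + 0.354) ≈ 0.5229
Solve Spearman-Brown for n: n = 0.611(1 − 0.5229) / [0.5229(1 − 0.611)] = 1.4331
Items = 1.4331 × 52 ≈ 74.52 → 75

75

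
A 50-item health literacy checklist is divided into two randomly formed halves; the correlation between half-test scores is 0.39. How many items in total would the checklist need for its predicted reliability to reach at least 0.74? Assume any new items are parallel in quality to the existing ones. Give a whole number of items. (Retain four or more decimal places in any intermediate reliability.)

112

Corrected full-test reliability: r_full = 2 × 0.39 / (1 + 0.39) ≈ 0.5612
n = r_tgt(1 − r_full) / [r_full(1 − r_tgt)] = 0.74 × 0.4388 / (0.5612 × 0.26) ≈ 2.2254
Required items = 2.2254 × 50 = 111.27, so 112 items.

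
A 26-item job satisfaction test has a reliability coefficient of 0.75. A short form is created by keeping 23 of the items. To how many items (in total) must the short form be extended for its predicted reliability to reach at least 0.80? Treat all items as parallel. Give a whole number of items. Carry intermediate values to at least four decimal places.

Short-form reliability: n = 23/26 = 0.8846; r_23 = n·r/(1+(n−1)r) ≈ 0.7263
Length factor from the short form to reach 0.80: n' = 0.80(1 − 0.7263) / [0.7263(1 − 0.80)] ≈ 1.5074
Items = 1.5074 × 23 ≈ 34.67 → 35

35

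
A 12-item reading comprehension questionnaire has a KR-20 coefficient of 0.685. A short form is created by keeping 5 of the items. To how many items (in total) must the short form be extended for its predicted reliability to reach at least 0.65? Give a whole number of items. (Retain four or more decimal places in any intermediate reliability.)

11

First, r for the 5-item form: n = 5/12 = 0.4167, so r_5 = 0.4167·0.685/(1 + (0.4167 − 1)·0.685) = 0.4754
Length factor from the short form to reach 0.65: n' = 0.65(1 − 0.4754) / [0.4754(1 − 0.65)] ≈ 2.0493
Total items = 2.0493 × 5 = 10.25, rounded up to 11.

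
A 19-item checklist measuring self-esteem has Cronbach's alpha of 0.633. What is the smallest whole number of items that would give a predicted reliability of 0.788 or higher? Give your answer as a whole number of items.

41

n = [0.788 × 0.367] / [0.633 × 0.212]
n = 0.289196 / 0.134196 ≈ 2.1550
2.1550 × 19 = 40.94 → 41 items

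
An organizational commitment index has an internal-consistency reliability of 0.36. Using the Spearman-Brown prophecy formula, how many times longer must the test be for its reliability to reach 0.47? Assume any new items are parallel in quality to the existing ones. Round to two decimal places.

1.58

Rearranging the Spearman-Brown formula for n,
n = r_target (1 − r_old) / [ r_old (1 − r_target) ]
n = 0.47(1 − 0.36) / [0.36(1 − 0.47)]
n = 0.3008 / 0.1908 ≈ 1.5765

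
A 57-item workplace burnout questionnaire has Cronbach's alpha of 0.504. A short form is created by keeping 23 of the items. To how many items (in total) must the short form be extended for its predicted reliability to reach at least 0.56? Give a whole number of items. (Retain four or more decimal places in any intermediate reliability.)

72

First, r for the 23-item form: n = 23/57 = 0.4035, so r_23 = 0.4035·0.504/(1 + (0.4035 − 1)·0.504) = 0.2908
Length factor from the short form to reach 0.56: n' = 0.56(1 − 0.2908) / [0.2908(1 − 0.56)] ≈ 3.1039
Items = 3.1039 × 23 ≈ 71.39 → 72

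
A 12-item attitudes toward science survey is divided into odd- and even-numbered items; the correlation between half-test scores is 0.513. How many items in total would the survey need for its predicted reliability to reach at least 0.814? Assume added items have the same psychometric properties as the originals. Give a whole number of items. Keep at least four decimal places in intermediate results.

25

Corrected full-test reliability: r_full = 2 × 0.513 / (1 + 0.513) ≈ 0.6781
n = r_tgt(1 − r_full) / [r_full(1 − r_tgt)] = 0.814 × 0.3219 / (0.6781 × 0.186) ≈ 2.0775
Items = 2.0775 × 12 ≈ 24.93 → 25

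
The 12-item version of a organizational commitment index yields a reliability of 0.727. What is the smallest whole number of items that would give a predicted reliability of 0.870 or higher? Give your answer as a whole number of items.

Rearranging the Spearman-Brown formula for n,
n = r*(1 − r) / [ r (1 − r*) ]
n = [0.870 × 0.273] / [0.727 × 0.130]
n = 0.237510 / 0.094510 ≈ 2.5131
2.5131 × 12 = 30.16 → 31 items

31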